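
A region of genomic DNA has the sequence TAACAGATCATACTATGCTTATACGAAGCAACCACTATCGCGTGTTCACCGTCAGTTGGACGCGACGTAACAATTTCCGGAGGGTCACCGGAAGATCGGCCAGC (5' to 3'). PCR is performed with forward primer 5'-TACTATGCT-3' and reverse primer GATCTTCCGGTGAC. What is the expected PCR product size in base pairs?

The forward primer matches the template at positions 11–19.
The reverse primer's reverse complement is GTCACCGGAAGATC, which matches the template at positions 84–97.
The product runs from position 11 to position 97, so its length is 97 − 11 + 1 = 87 bp.

87 bp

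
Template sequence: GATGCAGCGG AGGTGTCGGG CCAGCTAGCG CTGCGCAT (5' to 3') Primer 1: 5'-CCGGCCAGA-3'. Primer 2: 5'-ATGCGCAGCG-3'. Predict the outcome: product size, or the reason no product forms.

No product — primer 1 has no binding site in the template.

Primer 1 (CCGGCCAGA) does not match the top strand, and its reverse complement TCTGGCCGG does not match either.
With no annealing site for primer 1, no amplification occurs.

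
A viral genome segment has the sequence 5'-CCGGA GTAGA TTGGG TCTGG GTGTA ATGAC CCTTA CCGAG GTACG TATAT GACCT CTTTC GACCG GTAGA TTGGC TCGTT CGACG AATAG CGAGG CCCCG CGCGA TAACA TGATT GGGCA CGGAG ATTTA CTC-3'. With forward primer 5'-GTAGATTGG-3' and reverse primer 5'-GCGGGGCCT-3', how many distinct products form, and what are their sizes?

The forward primer GTAGATTGG matches the top strand at positions 6–14, 66–74.
The reverse primer's reverse complement is AGGCCCCGC, matching at positions 93–101.
Each forward site pairs with the reverse site to give a product ending at position 101: sizes 96, 36 bp.

Two products: 96 bp, 36 bp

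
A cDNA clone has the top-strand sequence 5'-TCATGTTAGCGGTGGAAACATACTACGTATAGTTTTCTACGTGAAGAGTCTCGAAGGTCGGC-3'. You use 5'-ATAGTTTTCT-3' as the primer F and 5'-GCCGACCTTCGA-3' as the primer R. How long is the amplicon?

Forward primer ATAGTTTTCT is found on the top strand at positions 29–38.
The reverse primer's reverse complement is TCGAAGGTCGGC, which matches the template at positions 51–62.
Product length = (reverse-primer end) − (forward-primer start) + 1 = 62 − 29 + 1 = 34 bp.

34 bp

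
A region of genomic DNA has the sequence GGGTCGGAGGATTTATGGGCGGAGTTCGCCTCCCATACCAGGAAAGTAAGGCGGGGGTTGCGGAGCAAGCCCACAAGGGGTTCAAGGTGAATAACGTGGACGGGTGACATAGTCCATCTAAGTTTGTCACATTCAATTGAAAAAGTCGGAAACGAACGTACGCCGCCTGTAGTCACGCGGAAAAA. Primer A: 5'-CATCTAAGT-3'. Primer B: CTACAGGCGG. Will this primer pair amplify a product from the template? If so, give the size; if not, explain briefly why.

Primer A (CATCTAAGT) matches the top strand at positions 115–123; it acts as a forward primer.
Primer B's reverse complement is CCGCCTGTAG, matching the top strand at positions 163–172; it acts as a reverse primer.
The 3' ends face each other across positions 115–172, giving a 58 bp product.

Yes — a 58 bp product.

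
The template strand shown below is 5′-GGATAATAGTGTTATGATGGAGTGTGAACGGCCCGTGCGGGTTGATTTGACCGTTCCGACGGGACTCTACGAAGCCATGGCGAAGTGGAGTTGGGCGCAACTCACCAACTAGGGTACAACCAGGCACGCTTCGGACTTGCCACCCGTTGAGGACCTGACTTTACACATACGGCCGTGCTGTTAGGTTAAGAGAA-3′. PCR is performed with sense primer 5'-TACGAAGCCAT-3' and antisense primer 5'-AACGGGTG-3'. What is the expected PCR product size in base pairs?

Scanning the template, TACGAAGCCAT occurs at positions 68–78; this primer anneals to the bottom strand there with its 3' end pointing downstream.
The reverse primer's reverse complement is CACCCGTT, which matches the template at positions 141–148.
The product runs from position 68 to position 148, so its length is 148 − 68 + 1 = 81 bp.

81 bp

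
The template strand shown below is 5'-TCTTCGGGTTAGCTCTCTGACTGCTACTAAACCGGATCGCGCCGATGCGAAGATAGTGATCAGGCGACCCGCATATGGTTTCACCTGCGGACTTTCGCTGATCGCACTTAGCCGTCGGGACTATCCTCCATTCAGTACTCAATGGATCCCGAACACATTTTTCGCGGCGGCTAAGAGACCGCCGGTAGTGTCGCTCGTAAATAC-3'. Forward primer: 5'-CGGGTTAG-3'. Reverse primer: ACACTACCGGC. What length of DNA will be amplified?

187 bp

Scanning the template, CGGGTTAG occurs at positions 5–12; this primer anneals to the bottom strand there with its 3' end pointing downstream.
Taking the reverse complement of ACACTACCGGC gives GCCGGTAGTGT, found at positions 181–191 on the template; the primer anneals here to the top strand with its 3' end pointing upstream.
Amplicon spans positions 5–191: 187 bp.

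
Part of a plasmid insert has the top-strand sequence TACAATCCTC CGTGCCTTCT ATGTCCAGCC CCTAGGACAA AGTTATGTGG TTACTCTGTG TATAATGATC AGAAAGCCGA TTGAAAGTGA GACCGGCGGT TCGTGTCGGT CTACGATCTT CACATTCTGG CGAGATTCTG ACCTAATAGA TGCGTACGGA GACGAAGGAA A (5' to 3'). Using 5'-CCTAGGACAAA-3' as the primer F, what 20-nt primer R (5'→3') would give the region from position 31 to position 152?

The product's 3' end on the top strand is position 152.
The reverse primer anneals to the top strand over positions 133–152, i.e. to AGATTCTGACCTAATAGATG.
Its sequence written 5'→3' is the reverse complement: CATCTATTAGGTCAGAATCT.

5'-CATCTATTAGGTCAGAATCT-3'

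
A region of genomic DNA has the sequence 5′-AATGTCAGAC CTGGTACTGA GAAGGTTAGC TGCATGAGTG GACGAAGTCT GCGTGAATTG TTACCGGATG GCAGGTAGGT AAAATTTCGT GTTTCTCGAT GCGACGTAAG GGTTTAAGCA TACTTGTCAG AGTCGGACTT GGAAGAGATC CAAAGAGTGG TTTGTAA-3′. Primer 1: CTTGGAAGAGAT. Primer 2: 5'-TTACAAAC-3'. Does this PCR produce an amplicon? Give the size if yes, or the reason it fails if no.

Primer 1 (CTTGGAAGAGAT) matches the top strand at positions 138–149; it acts as a forward primer.
Primer 2's reverse complement is GTTTGTAA, matching the top strand at positions 160–167; it acts as a reverse primer.
The 3' ends face each other across positions 138–167, giving a 30 bp product.

Yes — a 30 bp product.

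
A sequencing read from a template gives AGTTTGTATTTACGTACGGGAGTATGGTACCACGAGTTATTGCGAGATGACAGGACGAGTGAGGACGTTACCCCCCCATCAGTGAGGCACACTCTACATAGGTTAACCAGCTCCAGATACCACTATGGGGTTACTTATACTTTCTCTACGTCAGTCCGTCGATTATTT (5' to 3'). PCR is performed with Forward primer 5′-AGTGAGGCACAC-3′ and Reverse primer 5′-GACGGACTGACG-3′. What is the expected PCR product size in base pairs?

Forward primer AGTGAGGCACAC is found on the top strand at positions 81–92.
Taking the reverse complement of GACGGACTGACG gives CGTCAGTCCGTC, found at positions 149–160 on the template; the primer anneals here to the top strand with its 3' end pointing upstream.
Product length = (reverse-primer end) − (forward-primer start) + 1 = 160 − 81 + 1 = 80 bp.

80 bp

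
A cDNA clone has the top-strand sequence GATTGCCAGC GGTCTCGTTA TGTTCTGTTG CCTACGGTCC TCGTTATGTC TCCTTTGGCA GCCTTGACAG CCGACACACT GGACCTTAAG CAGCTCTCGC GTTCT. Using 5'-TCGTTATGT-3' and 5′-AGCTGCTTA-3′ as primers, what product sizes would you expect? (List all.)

The forward primer TCGTTATGT matches the top strand at positions 15–23, 41–49.
The reverse primer's reverse complement is TAAGCAGCT, matching at positions 87–95.
Each forward site pairs with the reverse site to give a product ending at position 95: sizes 81, 55 bp.

81 bp, 55 bp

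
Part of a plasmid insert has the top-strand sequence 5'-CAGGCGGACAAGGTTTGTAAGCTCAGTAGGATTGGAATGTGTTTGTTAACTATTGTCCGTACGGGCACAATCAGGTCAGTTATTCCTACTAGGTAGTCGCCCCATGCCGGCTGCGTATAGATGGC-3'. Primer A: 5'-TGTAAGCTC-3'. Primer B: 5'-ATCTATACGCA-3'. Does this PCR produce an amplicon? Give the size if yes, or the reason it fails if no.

Yes — a 107 bp product.

Primer A (TGTAAGCTC) matches the top strand at positions 16–24; it acts as a forward primer.
Primer B's reverse complement is TGCGTATAGAT, matching the top strand at positions 112–122; it acts as a reverse primer.
The 3' ends face each other across positions 16–122, giving a 107 bp product.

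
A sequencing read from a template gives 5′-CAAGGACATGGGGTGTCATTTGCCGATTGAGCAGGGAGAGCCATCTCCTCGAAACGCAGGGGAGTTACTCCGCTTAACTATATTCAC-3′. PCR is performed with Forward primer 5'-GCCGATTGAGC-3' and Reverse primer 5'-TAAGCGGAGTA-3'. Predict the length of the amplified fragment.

The forward primer matches the template at positions 22–32.
Taking the reverse complement of TAAGCGGAGTA gives TACTCCGCTTA, found at positions 66–76 on the template; the primer anneals here to the top strand with its 3' end pointing upstream.
Product length = (reverse-primer end) − (forward-primer start) + 1 = 76 − 22 + 1 = 55 bp.

55 bp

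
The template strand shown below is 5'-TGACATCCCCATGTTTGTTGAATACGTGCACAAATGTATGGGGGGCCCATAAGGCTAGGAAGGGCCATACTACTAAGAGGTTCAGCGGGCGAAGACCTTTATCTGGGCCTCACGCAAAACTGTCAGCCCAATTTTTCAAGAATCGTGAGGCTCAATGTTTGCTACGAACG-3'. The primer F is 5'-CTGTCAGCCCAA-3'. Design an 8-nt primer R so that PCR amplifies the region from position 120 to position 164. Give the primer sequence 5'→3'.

The product's 3' end on the top strand is position 164.
The reverse primer anneals to the top strand over positions 157–164, i.e. to GTTTGCTA.
Its sequence written 5'→3' is the reverse complement: TAGCAAAC.

5'-TAGCAAAC-3'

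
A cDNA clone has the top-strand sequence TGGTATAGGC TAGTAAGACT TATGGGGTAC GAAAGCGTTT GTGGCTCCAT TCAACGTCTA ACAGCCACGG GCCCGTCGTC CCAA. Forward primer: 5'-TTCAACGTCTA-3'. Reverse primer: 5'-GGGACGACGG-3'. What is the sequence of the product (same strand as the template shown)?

5'-TTCAACGTCTAACAGCCACGGGCCCGTCGTCCC-3'

Forward primer TTCAACGTCTA is found on the top strand at positions 50–60.
The reverse primer's reverse complement is CCGTCGTCCC, which matches the template at positions 73–82.
The product is the template from position 50 through 82 (33 bp).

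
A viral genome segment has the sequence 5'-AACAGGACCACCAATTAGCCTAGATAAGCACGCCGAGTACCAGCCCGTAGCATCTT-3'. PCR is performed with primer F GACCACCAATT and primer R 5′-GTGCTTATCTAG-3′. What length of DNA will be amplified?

26 bp

Forward primer GACCACCAATT is found on the top strand at positions 6–16.
Reverse complement of the reverse primer: CTAGATAAGCAC. This occurs on the top strand at positions 20–31.
Product length = (reverse-primer end) − (forward-primer start) + 1 = 31 − 6 + 1 = 26 bp.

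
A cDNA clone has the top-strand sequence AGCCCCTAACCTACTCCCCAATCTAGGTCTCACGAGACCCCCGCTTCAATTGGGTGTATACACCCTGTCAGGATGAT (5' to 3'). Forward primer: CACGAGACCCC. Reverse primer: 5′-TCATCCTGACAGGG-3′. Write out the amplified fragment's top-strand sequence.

The forward primer matches the template at positions 31–41.
The reverse primer's reverse complement is CCCTGTCAGGATGA, which matches the template at positions 63–76.
The product is the template from position 31 through 76 (46 bp).

5'-CACGAGACCCCCGCTTCAATTGGGTGTATACACCCTGTCAGGATGA-3'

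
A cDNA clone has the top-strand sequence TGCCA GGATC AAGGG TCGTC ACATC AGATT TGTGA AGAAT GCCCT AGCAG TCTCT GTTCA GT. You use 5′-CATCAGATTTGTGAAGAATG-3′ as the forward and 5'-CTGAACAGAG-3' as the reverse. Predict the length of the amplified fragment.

40 bp

The forward primer matches the template at positions 22–41.
The reverse primer's reverse complement is CTCTGTTCAG, which matches the template at positions 52–61.
Amplicon spans positions 22–61: 40 bp.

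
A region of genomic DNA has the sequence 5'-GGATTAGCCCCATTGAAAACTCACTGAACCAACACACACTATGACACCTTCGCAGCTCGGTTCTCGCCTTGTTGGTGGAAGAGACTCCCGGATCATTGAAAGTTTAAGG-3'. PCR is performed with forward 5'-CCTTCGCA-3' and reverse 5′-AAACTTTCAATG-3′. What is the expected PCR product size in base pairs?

The forward primer matches the template at positions 47–54.
Taking the reverse complement of AAACTTTCAATG gives CATTGAAAGTTT, found at positions 94–105 on the template; the primer anneals here to the top strand with its 3' end pointing upstream.
The product runs from position 47 to position 105, so its length is 105 − 47 + 1 = 59 bp.

59 bp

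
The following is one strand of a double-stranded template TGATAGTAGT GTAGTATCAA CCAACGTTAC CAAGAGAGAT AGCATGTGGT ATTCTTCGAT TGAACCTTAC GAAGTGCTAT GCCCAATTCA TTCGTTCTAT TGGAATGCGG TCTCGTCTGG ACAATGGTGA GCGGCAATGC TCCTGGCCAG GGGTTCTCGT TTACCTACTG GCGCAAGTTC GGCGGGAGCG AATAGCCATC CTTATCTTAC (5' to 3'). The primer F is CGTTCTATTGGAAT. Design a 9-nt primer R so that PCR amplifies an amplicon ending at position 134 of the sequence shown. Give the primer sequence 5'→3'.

5'-CCGCTCACC-3'

The forward primer binds at positions 93–106; the product's 3' end on the top strand is position 134.
The reverse primer anneals to the top strand over positions 126–134, i.e. to GGTGAGCGG.
Its sequence written 5'→3' is the reverse complement: CCGCTCACC.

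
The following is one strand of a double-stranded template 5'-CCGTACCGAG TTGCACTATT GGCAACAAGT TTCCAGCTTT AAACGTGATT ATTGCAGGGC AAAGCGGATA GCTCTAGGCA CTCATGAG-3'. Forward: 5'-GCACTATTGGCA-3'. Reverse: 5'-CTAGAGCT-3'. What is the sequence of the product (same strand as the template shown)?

5'-GCACTATTGGCAACAAGTTTCCAGCTTTAAACGTGATTATTGCAGGGCAAAGCGGATAGCTCTAG-3'

Scanning the template, GCACTATTGGCA occurs at positions 13–24; this primer anneals to the bottom strand there with its 3' end pointing downstream.
Taking the reverse complement of CTAGAGCT gives AGCTCTAG, found at positions 70–77 on the template; the primer anneals here to the top strand with its 3' end pointing upstream.
The product is the template from position 13 through 77 (65 bp).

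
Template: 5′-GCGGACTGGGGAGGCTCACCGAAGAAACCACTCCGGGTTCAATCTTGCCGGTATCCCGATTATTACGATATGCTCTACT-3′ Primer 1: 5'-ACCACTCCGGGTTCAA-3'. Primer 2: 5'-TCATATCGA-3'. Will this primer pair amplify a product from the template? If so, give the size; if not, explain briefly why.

No product — primer 2 has no binding site in the template.

Primer 2 (TCATATCGA) does not match the top strand, and its reverse complement TCGATATGA does not match either.
With no annealing site for primer 2, no amplification occurs.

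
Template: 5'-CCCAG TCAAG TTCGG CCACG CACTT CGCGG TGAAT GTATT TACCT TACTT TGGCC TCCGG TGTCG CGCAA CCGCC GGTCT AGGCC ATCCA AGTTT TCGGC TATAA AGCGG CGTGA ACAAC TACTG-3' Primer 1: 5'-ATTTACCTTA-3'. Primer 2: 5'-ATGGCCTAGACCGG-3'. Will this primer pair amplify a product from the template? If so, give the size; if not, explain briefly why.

Yes — a 50 bp product.

Primer 1 (ATTTACCTTA) matches the top strand at positions 38–47; it acts as a forward primer.
Primer 2's reverse complement is CCGGTCTAGGCCAT, matching the top strand at positions 74–87; it acts as a reverse primer.
The 3' ends face each other across positions 38–87, giving a 50 bp product.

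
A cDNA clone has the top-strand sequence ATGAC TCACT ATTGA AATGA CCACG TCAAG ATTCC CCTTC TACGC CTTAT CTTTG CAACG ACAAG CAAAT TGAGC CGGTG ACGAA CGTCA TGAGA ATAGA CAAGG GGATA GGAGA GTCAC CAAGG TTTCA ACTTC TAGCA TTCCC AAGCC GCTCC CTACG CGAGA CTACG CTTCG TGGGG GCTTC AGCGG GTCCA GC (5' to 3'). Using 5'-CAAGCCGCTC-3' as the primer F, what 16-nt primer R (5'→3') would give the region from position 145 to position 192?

The product's 3' end on the top strand is position 192.
The reverse primer anneals to the top strand over positions 177–192, i.e. to GGGGGCTTCAGCGGGT.
Its sequence written 5'→3' is the reverse complement: ACCCGCTGAAGCCCCC.

5'-ACCCGCTGAAGCCCCC-3'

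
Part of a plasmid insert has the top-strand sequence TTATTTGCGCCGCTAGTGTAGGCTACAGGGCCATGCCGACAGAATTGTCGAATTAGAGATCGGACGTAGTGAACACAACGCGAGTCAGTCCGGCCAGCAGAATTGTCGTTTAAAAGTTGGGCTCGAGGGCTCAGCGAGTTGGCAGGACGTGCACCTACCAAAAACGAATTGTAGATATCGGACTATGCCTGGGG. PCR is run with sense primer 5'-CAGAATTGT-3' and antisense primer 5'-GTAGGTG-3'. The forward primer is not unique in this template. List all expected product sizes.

The forward primer CAGAATTGT matches the top strand at positions 40–48, 98–106.
The reverse primer's reverse complement is CACCTAC, matching at positions 152–158.
Each forward site pairs with the reverse site to give a product ending at position 158: sizes 119, 61 bp.

119 bp, 61 bp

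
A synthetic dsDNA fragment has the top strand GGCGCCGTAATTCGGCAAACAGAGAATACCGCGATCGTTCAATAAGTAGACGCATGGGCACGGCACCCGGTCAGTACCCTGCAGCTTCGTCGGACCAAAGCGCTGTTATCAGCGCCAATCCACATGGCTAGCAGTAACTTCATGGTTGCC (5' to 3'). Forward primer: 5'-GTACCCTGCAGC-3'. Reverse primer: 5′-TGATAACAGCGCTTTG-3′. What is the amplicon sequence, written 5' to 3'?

5'-GTACCCTGCAGCTTCGTCGGACCAAAGCGCTGTTATCA-3'

Forward primer GTACCCTGCAGC is found on the top strand at positions 74–85.
Taking the reverse complement of TGATAACAGCGCTTTG gives CAAAGCGCTGTTATCA, found at positions 96–111 on the template; the primer anneals here to the top strand with its 3' end pointing upstream.
The product is the template from position 74 through 111 (38 bp).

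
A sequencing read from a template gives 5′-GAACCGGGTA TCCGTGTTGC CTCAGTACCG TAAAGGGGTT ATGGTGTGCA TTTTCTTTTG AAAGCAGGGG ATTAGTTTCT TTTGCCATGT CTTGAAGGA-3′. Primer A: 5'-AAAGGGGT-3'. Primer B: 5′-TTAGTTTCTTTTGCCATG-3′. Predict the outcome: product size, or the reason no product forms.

No product — both primers anneal to the same strand and extend in the same direction.

Primer A (AAAGGGGT) matches the top strand at positions 32–39 (3' end points downstream).
Primer B (TTAGTTTCTTTTGCCATG) also matches the top strand directly, at positions 72–89 — its reverse complement CATGGCAAAAGAAACTAA is not present.
Both primers anneal to the bottom strand with 3' ends pointing the same way, so neither can prime synthesis back toward the other.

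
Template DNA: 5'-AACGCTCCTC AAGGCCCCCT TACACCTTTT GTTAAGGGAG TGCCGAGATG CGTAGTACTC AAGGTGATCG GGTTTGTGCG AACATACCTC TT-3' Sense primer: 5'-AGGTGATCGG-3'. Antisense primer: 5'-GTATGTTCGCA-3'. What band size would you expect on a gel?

26 bp

The forward primer matches the template at positions 62–71.
Taking the reverse complement of GTATGTTCGCA gives TGCGAACATAC, found at positions 77–87 on the template; the primer anneals here to the top strand with its 3' end pointing upstream.
The product runs from position 62 to position 87, so its length is 87 − 62 + 1 = 26 bp.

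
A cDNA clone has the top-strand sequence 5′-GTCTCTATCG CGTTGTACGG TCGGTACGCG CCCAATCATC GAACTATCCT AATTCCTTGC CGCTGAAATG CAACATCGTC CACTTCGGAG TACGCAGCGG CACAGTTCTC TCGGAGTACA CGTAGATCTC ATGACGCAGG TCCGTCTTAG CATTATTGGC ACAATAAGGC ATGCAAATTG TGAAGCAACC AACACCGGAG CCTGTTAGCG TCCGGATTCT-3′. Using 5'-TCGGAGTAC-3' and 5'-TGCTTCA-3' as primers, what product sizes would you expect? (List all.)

103 bp, 77 bp

The forward primer TCGGAGTAC matches the top strand at positions 85–93, 111–119.
The reverse primer's reverse complement is TGAAGCA, matching at positions 181–187.
Each forward site pairs with the reverse site to give a product ending at position 187: sizes 103, 77 bp.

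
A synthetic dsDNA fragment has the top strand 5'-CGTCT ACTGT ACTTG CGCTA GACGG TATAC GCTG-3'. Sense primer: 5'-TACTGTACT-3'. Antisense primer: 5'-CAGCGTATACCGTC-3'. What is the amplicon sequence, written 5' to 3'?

5'-TACTGTACTTGCGCTAGACGGTATACGCTG-3'

Scanning the template, TACTGTACT occurs at positions 5–13; this primer anneals to the bottom strand there with its 3' end pointing downstream.
The reverse primer's reverse complement is GACGGTATACGCTG, which matches the template at positions 21–34.
The product is the template from position 5 through 34 (30 bp).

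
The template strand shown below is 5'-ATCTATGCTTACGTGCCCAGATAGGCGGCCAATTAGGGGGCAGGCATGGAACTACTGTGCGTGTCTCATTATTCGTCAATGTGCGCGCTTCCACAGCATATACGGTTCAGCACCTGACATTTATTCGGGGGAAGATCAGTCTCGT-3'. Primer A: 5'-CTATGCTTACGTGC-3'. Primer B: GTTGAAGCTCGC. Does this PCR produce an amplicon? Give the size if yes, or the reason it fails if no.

No product — primer B has no binding site in the template.

Primer B (GTTGAAGCTCGC) does not match the top strand, and its reverse complement GCGAGCTTCAAC does not match either.
With no annealing site for primer B, no amplification occurs.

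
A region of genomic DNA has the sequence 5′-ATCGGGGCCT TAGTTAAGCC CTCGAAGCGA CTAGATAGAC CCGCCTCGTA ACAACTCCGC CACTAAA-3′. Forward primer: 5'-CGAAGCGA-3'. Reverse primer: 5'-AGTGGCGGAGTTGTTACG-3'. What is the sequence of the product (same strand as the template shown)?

5'-CGAAGCGACTAGATAGACCCGCCTCGTAACAACTCCGCCACT-3'

Forward primer CGAAGCGA is found on the top strand at positions 23–30.
The reverse primer's reverse complement is CGTAACAACTCCGCCACT, which matches the template at positions 47–64.
The product is the template from position 23 through 64 (42 bp).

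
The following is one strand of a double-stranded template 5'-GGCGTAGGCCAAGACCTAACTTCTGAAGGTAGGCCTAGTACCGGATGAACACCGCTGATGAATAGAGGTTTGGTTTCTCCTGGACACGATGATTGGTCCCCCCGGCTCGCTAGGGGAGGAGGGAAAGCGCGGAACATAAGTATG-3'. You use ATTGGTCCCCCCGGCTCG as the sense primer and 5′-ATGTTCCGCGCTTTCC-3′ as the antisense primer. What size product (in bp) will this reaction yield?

46 bp

Scanning the template, ATTGGTCCCCCCGGCTCG occurs at positions 92–109; this primer anneals to the bottom strand there with its 3' end pointing downstream.
Reverse complement of the reverse primer: GGAAAGCGCGGAACAT. This occurs on the top strand at positions 122–137.
Amplicon spans positions 92–137: 46 bp.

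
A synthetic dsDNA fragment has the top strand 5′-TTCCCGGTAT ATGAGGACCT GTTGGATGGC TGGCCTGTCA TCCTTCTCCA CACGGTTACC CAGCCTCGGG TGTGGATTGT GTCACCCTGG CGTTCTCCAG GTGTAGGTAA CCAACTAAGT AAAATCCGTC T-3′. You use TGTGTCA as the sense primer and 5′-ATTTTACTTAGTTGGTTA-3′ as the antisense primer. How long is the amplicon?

48 bp

The forward primer matches the template at positions 78–84.
Taking the reverse complement of ATTTTACTTAGTTGGTTA gives TAACCAACTAAGTAAAAT, found at positions 108–125 on the template; the primer anneals here to the top strand with its 3' end pointing upstream.
The product runs from position 78 to position 125, so its length is 125 − 78 + 1 = 48 bp.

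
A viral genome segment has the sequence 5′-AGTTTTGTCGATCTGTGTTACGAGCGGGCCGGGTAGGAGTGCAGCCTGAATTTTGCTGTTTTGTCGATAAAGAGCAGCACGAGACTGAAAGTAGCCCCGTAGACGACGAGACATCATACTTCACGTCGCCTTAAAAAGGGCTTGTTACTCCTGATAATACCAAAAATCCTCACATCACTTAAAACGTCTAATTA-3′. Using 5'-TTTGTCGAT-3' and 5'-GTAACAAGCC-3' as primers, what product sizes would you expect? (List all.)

145 bp, 89 bp

The forward primer TTTGTCGAT matches the top strand at positions 4–12, 60–68.
The reverse primer's reverse complement is GGCTTGTTAC, matching at positions 139–148.
Each forward site pairs with the reverse site to give a product ending at position 148: sizes 145, 89 bp.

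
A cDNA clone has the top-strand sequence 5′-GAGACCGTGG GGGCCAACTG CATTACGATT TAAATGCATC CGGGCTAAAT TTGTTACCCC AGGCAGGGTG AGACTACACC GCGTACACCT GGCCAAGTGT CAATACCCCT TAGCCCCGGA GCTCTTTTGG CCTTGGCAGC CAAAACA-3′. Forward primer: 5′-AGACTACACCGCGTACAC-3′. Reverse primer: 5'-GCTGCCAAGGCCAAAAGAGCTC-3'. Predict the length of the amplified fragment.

Forward primer AGACTACACCGCGTACAC is found on the top strand at positions 71–88.
Taking the reverse complement of GCTGCCAAGGCCAAAAGAGCTC gives GAGCTCTTTTGGCCTTGGCAGC, found at positions 119–140 on the template; the primer anneals here to the top strand with its 3' end pointing upstream.
Product length = (reverse-primer end) − (forward-primer start) + 1 = 140 − 71 + 1 = 70 bp.

70 bp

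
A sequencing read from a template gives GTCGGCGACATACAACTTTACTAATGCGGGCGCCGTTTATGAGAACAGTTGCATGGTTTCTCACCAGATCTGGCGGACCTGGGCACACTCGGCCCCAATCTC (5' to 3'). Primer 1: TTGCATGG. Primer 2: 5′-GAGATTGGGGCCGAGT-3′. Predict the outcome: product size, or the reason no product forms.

Primer 1 (TTGCATGG) matches the top strand at positions 49–56; it acts as a forward primer.
Primer 2's reverse complement is ACTCGGCCCCAATCTC, matching the top strand at positions 87–102; it acts as a reverse primer.
The 3' ends face each other across positions 49–102, giving a 54 bp product.

Yes — a 54 bp product.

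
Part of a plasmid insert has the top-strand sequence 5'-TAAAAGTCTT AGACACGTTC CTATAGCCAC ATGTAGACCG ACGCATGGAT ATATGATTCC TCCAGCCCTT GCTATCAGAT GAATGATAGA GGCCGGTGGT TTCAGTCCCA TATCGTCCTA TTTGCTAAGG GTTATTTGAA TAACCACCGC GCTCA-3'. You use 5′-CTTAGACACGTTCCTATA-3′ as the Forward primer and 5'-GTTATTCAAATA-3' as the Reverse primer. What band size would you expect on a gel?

137 bp

Forward primer CTTAGACACGTTCCTATA is found on the top strand at positions 8–25.
Reverse complement of the reverse primer: TATTTGAATAAC. This occurs on the top strand at positions 133–144.
Amplicon spans positions 8–144: 137 bp.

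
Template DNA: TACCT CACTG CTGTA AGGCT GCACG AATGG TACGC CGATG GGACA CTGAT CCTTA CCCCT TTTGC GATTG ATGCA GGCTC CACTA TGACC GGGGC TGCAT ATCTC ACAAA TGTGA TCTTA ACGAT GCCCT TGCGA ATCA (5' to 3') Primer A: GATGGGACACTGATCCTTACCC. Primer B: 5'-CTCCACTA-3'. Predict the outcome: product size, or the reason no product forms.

No product — both primers anneal to the same strand and extend in the same direction.

Primer A (GATGGGACACTGATCCTTACCC) matches the top strand at positions 37–58 (3' end points downstream).
Primer B (CTCCACTA) also matches the top strand directly, at positions 78–85 — its reverse complement TAGTGGAG is not present.
Both primers anneal to the bottom strand with 3' ends pointing the same way, so neither can prime synthesis back toward the other.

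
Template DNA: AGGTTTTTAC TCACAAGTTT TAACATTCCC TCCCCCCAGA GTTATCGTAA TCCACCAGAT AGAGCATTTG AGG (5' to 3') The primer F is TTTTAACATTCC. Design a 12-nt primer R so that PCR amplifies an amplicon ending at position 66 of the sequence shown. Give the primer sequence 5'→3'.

The forward primer binds at positions 18–29; the product's 3' end on the top strand is position 66.
The reverse primer anneals to the top strand over positions 55–66, i.e. to CCAGATAGAGCA.
Its sequence written 5'→3' is the reverse complement: TGCTCTATCTGG.

5'-TGCTCTATCTGG-3'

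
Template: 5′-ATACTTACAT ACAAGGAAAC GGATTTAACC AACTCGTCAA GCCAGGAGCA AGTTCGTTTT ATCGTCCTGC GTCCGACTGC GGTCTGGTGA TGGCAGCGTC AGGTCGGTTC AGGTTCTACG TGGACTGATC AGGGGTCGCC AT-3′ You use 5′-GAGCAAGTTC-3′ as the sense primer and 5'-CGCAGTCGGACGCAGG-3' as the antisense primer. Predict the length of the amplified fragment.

Scanning the template, GAGCAAGTTC occurs at positions 46–55; this primer anneals to the bottom strand there with its 3' end pointing downstream.
Taking the reverse complement of CGCAGTCGGACGCAGG gives CCTGCGTCCGACTGCG, found at positions 66–81 on the template; the primer anneals here to the top strand with its 3' end pointing upstream.
Product length = (reverse-primer end) − (forward-primer start) + 1 = 81 − 46 + 1 = 36 bp.

36 bp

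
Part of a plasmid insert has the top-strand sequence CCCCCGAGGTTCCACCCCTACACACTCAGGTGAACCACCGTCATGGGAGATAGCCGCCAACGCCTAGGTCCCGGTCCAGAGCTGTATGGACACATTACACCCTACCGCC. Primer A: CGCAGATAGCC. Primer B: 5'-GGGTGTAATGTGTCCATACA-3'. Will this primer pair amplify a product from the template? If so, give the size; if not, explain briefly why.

No product — primer A has no binding site in the template.

Primer A (CGCAGATAGCC) does not match the top strand, and its reverse complement GGCTATCTGCG does not match either.
With no annealing site for primer A, no amplification occurs.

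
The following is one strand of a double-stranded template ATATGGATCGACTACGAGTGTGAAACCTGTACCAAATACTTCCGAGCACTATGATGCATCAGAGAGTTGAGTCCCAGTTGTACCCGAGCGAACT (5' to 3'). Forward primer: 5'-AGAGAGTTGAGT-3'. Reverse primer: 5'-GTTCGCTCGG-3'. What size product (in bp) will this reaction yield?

Scanning the template, AGAGAGTTGAGT occurs at positions 61–72; this primer anneals to the bottom strand there with its 3' end pointing downstream.
Reverse complement of the reverse primer: CCGAGCGAAC. This occurs on the top strand at positions 84–93.
The product runs from position 61 to position 93, so its length is 93 − 61 + 1 = 33 bp.

33 bp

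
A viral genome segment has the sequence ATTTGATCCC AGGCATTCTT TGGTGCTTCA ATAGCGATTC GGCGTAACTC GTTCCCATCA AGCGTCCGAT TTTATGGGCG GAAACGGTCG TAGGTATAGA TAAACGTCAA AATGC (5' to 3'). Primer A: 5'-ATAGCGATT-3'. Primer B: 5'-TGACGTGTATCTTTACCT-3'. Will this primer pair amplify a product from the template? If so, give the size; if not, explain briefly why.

No product — primer B has no binding site in the template.

Primer B (TGACGTGTATCTTTACCT) does not match the top strand, and its reverse complement AGGTAAAGATACACGTCA does not match either.
With no annealing site for primer B, no amplification occurs.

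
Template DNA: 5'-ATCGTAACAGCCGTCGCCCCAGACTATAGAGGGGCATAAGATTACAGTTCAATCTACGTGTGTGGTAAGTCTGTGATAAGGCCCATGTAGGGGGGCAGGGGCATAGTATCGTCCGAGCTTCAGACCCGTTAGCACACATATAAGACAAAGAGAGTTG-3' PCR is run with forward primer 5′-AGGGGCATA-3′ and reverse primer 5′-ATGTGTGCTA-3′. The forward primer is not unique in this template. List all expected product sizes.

110 bp, 43 bp

The forward primer AGGGGCATA matches the top strand at positions 30–38, 97–105.
The reverse primer's reverse complement is TAGCACACAT, matching at positions 130–139.
Each forward site pairs with the reverse site to give a product ending at position 139: sizes 110, 43 bp.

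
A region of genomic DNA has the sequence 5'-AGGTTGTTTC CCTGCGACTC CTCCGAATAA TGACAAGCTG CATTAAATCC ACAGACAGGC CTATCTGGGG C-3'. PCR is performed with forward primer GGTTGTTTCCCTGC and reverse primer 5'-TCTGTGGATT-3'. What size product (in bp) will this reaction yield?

Scanning the template, GGTTGTTTCCCTGC occurs at positions 2–15; this primer anneals to the bottom strand there with its 3' end pointing downstream.
The reverse primer's reverse complement is AATCCACAGA, which matches the template at positions 46–55.
Amplicon spans positions 2–55: 54 bp.

54 bp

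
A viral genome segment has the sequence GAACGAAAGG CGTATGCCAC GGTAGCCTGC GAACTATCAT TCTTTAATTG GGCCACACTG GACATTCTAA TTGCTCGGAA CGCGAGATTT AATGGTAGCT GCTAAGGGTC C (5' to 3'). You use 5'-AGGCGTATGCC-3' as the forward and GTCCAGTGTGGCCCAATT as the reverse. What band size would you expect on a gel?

The forward primer matches the template at positions 8–18.
Reverse complement of the reverse primer: AATTGGGCCACACTGGAC. This occurs on the top strand at positions 46–63.
Amplicon spans positions 8–63: 56 bp.

56 bp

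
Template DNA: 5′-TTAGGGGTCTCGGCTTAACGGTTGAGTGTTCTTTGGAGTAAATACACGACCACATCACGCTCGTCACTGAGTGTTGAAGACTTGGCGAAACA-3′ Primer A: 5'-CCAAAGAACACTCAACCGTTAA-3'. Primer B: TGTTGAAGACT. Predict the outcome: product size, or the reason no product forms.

Primer A (CCAAAGAACACTCAACCGTTAA) has reverse complement TTAACGGTTGAGTGTTCTTTGG, which matches the top strand at positions 15–36; primer A anneals to the top strand there with its 3' end pointing upstream toward position 15.
Primer B (TGTTGAAGACT) matches the top strand directly at positions 72–82; it anneals to the bottom strand with its 3' end pointing downstream toward position 82.
The 3' ends diverge (primer A extends toward position 1, primer B toward position 92), so the primers never converge on a shared product.

No product — the primers' 3' ends point away from each other.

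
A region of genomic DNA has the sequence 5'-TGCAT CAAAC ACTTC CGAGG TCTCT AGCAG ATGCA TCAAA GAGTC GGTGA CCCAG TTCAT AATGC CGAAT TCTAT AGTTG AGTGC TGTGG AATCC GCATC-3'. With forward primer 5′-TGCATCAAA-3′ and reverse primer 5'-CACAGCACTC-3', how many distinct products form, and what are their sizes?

The forward primer TGCATCAAA matches the top strand at positions 1–9, 32–40.
The reverse primer's reverse complement is GAGTGCTGTG, matching at positions 80–89.
Each forward site pairs with the reverse site to give a product ending at position 89: sizes 89, 58 bp.

Two products: 89 bp, 58 bp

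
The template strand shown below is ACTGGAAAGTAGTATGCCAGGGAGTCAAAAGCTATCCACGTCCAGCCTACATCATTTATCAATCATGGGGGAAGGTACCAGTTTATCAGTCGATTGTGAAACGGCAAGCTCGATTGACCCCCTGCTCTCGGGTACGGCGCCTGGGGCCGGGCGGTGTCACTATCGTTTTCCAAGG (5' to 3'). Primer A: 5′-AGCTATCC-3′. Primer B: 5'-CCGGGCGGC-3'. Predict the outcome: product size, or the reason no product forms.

Primer B (CCGGGCGGC) does not match the top strand, and its reverse complement GCCGCCCGG does not match either.
With no annealing site for primer B, no amplification occurs.

No product — primer B has no binding site in the template.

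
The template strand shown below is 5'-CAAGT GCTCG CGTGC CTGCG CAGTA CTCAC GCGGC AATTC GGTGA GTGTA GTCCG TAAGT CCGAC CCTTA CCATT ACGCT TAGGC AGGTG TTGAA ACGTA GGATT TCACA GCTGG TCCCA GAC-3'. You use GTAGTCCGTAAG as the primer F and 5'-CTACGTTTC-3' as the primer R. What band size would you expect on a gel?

Forward primer GTAGTCCGTAAG is found on the top strand at positions 48–59.
Reverse complement of the reverse primer: GAAACGTAG. This occurs on the top strand at positions 93–101.
Amplicon spans positions 48–101: 54 bp.

54 bp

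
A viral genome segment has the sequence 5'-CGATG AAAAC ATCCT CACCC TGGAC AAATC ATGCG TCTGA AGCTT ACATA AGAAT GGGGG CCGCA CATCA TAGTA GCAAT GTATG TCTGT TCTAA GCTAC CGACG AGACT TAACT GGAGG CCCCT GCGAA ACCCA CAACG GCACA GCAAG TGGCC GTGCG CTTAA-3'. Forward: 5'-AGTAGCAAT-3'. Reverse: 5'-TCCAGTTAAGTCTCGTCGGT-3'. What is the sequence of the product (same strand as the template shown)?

5'-AGTAGCAATGTATGTCTGTTCTAAGCTACCGACGAGACTTAACTGGA-3'

Scanning the template, AGTAGCAAT occurs at positions 72–80; this primer anneals to the bottom strand there with its 3' end pointing downstream.
The reverse primer's reverse complement is ACCGACGAGACTTAACTGGA, which matches the template at positions 99–118.
The product is the template from position 72 through 118 (47 bp).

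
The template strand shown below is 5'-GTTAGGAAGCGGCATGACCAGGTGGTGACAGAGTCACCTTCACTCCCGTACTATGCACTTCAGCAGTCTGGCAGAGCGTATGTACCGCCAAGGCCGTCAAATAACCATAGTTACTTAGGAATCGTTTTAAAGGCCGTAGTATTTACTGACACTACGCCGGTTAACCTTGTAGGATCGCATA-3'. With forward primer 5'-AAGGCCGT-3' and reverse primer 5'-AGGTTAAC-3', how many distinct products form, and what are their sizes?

The forward primer AAGGCCGT matches the top strand at positions 90–97, 130–137.
The reverse primer's reverse complement is GTTAACCT, matching at positions 160–167.
Each forward site pairs with the reverse site to give a product ending at position 167: sizes 78, 38 bp.

Two products: 78 bp, 38 bp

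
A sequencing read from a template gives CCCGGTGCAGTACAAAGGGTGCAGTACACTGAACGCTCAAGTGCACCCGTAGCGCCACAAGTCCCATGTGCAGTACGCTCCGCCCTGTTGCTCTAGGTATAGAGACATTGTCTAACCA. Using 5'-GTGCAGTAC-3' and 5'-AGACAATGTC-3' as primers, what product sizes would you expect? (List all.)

The forward primer GTGCAGTAC matches the top strand at positions 5–13, 19–27, 68–76.
The reverse primer's reverse complement is GACATTGTCT, matching at positions 104–113.
Each forward site pairs with the reverse site to give a product ending at position 113: sizes 109, 95, 46 bp.

109 bp, 95 bp, 46 bp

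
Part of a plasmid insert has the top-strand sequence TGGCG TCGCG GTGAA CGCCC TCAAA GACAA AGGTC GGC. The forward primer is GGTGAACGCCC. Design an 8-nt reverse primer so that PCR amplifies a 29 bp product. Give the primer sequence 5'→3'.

The forward primer binds at positions 10–20, so a 29 bp product ends at position 10 + 29 − 1 = 38.
The reverse primer anneals to the top strand over positions 31–38, i.e. to AGGTCGGC.
Its sequence written 5'→3' is the reverse complement: GCCGACCT.

5'-GCCGACCT-3'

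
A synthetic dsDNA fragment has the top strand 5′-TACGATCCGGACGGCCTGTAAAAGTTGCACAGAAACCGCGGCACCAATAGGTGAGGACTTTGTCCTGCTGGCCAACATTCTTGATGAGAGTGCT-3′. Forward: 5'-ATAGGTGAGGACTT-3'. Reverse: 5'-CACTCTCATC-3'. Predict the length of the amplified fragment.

46 bp

The forward primer matches the template at positions 47–60.
Reverse complement of the reverse primer: GATGAGAGTG. This occurs on the top strand at positions 83–92.
Product length = (reverse-primer end) − (forward-primer start) + 1 = 92 − 47 + 1 = 46 bp.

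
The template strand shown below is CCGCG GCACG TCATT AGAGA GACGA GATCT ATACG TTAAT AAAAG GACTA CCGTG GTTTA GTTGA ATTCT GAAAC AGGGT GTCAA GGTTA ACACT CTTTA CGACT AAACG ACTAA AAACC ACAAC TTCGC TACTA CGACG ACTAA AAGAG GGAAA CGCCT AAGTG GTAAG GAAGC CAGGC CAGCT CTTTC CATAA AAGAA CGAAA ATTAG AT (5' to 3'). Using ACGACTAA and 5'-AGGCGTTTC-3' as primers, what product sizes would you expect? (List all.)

The forward primer ACGACTAA matches the top strand at positions 100–107, 108–115, 138–145.
The reverse primer's reverse complement is GAAACGCCT, matching at positions 152–160.
Each forward site pairs with the reverse site to give a product ending at position 160: sizes 61, 53, 23 bp.

61 bp, 53 bp, 23 bp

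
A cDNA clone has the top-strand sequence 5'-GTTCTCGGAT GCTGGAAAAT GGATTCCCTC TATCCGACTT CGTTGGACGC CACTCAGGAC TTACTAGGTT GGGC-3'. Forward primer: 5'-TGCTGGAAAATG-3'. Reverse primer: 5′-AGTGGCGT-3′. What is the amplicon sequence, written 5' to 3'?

Scanning the template, TGCTGGAAAATG occurs at positions 10–21; this primer anneals to the bottom strand there with its 3' end pointing downstream.
Reverse complement of the reverse primer: ACGCCACT. This occurs on the top strand at positions 47–54.
The product is the template from position 10 through 54 (45 bp).

5'-TGCTGGAAAATGGATTCCCTCTATCCGACTTCGTTGGACGCCACT-3'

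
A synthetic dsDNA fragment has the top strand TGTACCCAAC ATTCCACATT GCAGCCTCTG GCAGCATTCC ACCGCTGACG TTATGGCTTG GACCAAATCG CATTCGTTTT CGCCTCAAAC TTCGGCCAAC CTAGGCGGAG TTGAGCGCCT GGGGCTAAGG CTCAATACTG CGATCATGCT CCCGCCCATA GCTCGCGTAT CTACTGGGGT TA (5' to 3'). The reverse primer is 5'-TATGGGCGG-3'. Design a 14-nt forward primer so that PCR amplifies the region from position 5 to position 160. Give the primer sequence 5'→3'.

5'-CCCAACATTCCACA-3'

The reverse primer's reverse complement CCGCCCATA matches the template at positions 152–160; the product starts at position 5.
The forward primer is identical to the top strand over positions 5–18: CCCAACATTCCACA.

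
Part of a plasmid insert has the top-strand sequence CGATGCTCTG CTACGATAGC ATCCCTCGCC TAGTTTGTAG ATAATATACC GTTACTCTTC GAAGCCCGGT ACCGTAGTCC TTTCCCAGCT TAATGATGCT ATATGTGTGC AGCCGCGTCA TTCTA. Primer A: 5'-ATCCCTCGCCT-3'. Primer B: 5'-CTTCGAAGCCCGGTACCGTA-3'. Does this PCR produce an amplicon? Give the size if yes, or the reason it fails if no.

Primer A (ATCCCTCGCCT) matches the top strand at positions 21–31 (3' end points downstream).
Primer B (CTTCGAAGCCCGGTACCGTA) also matches the top strand directly, at positions 57–76 — its reverse complement TACGGTACCGGGCTTCGAAG is not present.
Both primers anneal to the bottom strand with 3' ends pointing the same way, so neither can prime synthesis back toward the other.

No product — both primers anneal to the same strand and extend in the same direction.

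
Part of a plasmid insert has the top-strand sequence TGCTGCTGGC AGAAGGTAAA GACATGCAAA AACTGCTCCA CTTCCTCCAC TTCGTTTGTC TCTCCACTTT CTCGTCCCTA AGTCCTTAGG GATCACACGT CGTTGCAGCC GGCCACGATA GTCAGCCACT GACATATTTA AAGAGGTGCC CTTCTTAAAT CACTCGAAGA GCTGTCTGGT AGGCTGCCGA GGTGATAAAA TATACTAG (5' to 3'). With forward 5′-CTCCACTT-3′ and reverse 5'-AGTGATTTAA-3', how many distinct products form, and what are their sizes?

Three products: 129 bp, 120 bp, 103 bp

The forward primer CTCCACTT matches the top strand at positions 36–43, 45–52, 62–69.
The reverse primer's reverse complement is TTAAATCACT, matching at positions 155–164.
Each forward site pairs with the reverse site to give a product ending at position 164: sizes 129, 120, 103 bp.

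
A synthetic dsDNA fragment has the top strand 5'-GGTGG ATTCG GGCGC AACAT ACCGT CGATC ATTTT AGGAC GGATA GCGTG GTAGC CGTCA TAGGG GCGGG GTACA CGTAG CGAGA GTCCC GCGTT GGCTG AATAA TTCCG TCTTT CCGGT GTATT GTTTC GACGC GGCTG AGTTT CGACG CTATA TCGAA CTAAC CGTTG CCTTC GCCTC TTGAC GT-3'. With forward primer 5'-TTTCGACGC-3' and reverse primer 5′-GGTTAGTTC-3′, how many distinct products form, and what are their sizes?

Two products: 40 bp, 24 bp

The forward primer TTTCGACGC matches the top strand at positions 127–135, 143–151.
The reverse primer's reverse complement is GAACTAACC, matching at positions 158–166.
Each forward site pairs with the reverse site to give a product ending at position 166: sizes 40, 24 bp.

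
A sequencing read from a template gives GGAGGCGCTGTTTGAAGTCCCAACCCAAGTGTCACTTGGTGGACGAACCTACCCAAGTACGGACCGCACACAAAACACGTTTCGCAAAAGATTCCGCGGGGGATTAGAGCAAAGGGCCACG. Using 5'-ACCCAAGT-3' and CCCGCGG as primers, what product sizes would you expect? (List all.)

The forward primer ACCCAAGT matches the top strand at positions 23–30, 51–58.
The reverse primer's reverse complement is CCGCGGG, matching at positions 94–100.
Each forward site pairs with the reverse site to give a product ending at position 100: sizes 78, 50 bp.

78 bp, 50 bp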